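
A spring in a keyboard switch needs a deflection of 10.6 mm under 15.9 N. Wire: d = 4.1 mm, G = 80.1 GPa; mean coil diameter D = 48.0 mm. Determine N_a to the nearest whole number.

Required rate k = F/δ = 15.9/10.6 = 1.5 N/mm
N_a = Gd⁴/(8D³k) = (80.1×10³ × 4.1⁴)/(8 × 48.0³ × 1.5)
    = 2.26343e+07 / 1.3271e+06 = 17.06 → 17 coils

17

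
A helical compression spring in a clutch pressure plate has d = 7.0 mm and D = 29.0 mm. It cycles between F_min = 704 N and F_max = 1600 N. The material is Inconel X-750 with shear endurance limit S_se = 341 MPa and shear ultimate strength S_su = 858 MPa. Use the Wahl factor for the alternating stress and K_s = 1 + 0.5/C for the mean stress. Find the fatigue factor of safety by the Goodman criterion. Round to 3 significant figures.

C = D/d = 29.0/7.0 = 4.1429; K_W = (4C−1)/(4C−4)+0.615/C = 1.3871; K_s = 1+0.5/C = 1.1207
F_a = (F_max−F_min)/2 = 448 N; F_m = (F_max+F_min)/2 = 1152 N
τ_a = K_W·8F_aD/(πd³) = 1.3871 × 96.454 = 133.79 MPa
τ_m = K_s·8F_mD/(πd³) = 1.1207 × 248.03 = 277.96 MPa
Goodman: 1/n_f = τ_a/S_se + τ_m/S_su = 133.79/341 + 277.96/858 = 0.39235 + 0.32396 = 0.71631
n_f = 1/0.71631 = 1.396

1.40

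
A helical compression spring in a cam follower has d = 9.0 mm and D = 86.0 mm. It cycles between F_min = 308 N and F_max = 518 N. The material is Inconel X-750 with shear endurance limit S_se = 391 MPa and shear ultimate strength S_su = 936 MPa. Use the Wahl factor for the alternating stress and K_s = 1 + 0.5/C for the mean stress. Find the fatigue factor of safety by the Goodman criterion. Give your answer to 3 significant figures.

4.30

C = D/d = 86.0/9.0 = 9.5556; K_W = (4C−1)/(4C−4)+0.615/C = 1.1520; K_s = 1+0.5/C = 1.0523
F_a = (F_max−F_min)/2 = 105 N; F_m = (F_max+F_min)/2 = 413 N
τ_a = K_W·8F_aD/(πd³) = 1.1520 × 31.543 = 36.338 MPa
τ_m = K_s·8F_mD/(πd³) = 1.0523 × 124.07 = 130.56 MPa
Goodman: 1/n_f = τ_a/S_se + τ_m/S_su = 36.338/391 + 130.56/936 = 0.09294 + 0.13949 = 0.23242
n_f = 1/0.23242 = 4.302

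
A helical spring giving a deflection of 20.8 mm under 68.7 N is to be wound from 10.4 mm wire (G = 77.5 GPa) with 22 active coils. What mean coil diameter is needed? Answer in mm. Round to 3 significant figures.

Required rate k = F/δ = 68.7/20.8 = 3.3029 N/mm
D = (Gd⁴/(8N_a·k))^(1/3) = (77.5×10³·10.4⁴/(8·22·3.3029))^(1/3)
  = (1.55966e+06)^(1/3) = 115.9693 mm

116 mm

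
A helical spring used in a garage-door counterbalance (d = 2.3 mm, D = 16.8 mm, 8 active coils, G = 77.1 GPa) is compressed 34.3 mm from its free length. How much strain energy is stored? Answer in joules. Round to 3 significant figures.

4.18 J

k = Gd⁴/(8D³N_a) = (77.1×10³)(2.3⁴)/(8·16.8³·8) = 7.1098 N/mm
U = ½kδ² = 0.5 × 7.1098 × 34.3² = 4182.3 N·mm = 4.1823 J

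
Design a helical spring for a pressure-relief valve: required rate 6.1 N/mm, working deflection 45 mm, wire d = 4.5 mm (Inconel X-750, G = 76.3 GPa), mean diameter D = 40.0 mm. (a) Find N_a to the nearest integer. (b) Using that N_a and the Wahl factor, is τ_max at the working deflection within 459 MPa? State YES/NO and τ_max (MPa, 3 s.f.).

N_a = Gd⁴/(8D³k) = (76.3×10³)(4.5⁴)/(8·40.0³·6.1) = 10.02 → N_a = 10
Actual rate k = Gd⁴/(8D³·10) = 6.1109 N/mm
Working load F = kδ = 6.1109·45 = 274.99 N
C = 40.0/4.5 = 8.8889; K_W = (4C−1)/(4C−4)+0.615/C = 1.1643
τ_max = K_W·8FD/(πd³) = 1.1643·307.38 = 357.87 MPa
τ_max ≤ 459 MPa → acceptable

(a) 10 coils; (b) YES, τ_max = 358 MPa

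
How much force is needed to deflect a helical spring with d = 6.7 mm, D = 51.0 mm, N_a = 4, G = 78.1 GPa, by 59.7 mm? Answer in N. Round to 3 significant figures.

k = Gd⁴/(8D³N_a) = (78.1×10³)(6.7⁴)/(8·51.0³·4) = 37.076 N/mm
F = k·δ = 37.076 × 59.7 = 2213.4 N

2210 N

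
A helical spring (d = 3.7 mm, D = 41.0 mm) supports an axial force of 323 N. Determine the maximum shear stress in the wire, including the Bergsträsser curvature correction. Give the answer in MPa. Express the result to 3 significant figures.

746 MPa

Spring index C = D/d = 41.0/3.7 = 11.0811
K_B = (4C+2)/(4C−3) = 46.324/41.324 = 1.1210
τ₀ = 8FD/(πd³) = 8·323·41.0/(π·3.7³) = 105944/159.13 = 665.77 MPa
τ_max = K·τ₀ = 1.1210 × 665.77 = 746.32 MPa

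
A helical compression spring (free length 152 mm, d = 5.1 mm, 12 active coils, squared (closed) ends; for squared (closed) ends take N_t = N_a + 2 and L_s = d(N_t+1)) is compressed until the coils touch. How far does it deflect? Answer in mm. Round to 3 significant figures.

N_t = 14; L_s = 5.1·15 = 76.5 mm
δ_solid = L₀ − L_s = 152 − 76.5 = 75.5 mm

75.5 mm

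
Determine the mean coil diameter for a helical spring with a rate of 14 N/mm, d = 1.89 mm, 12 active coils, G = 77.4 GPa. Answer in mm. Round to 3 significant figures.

D = (Gd⁴/(8N_a·k))^(1/3) = (77.4×10³·1.89⁴/(8·12·14))^(1/3)
  = (734.833)^(1/3) = 9.0239 mm

9.02 mm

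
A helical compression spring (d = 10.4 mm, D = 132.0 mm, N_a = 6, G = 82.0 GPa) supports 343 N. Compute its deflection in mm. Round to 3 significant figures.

39.5 mm

k = Gd⁴/(8D³N_a) = (82.0×10³)(10.4⁴)/(8·132.0³·6) = 8.6893 N/mm
δ = F/k = 343 / 8.6893 = 39.474 mm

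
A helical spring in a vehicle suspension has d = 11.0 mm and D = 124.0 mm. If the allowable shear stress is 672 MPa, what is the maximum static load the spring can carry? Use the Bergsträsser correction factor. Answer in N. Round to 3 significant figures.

2530 N

C = D/d = 124.0/11.0 = 11.2727
K_B = (4C+2)/(4C−3) = 47.091/42.091 = 1.1188
τ_max = K·8FD/(πd³) → F_max = τ_allow·πd³/(8DK)
F_max = 672·π·11.0³/(8·124.0·1.1188) = 2.8099e+06/1109.8 = 2531.8 N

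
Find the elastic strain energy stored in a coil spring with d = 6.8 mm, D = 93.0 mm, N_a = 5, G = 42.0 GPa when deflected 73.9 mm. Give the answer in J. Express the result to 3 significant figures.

7.62 J

k = Gd⁴/(8D³N_a) = (42.0×10³)(6.8⁴)/(8·93.0³·5) = 2.7911 N/mm
U = ½kδ² = 0.5 × 2.7911 × 73.9² = 7621.4 N·mm = 7.6214 J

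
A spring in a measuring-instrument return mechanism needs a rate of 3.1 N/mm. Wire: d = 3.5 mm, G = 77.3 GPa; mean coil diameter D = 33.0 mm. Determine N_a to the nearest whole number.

13

N_a = Gd⁴/(8D³k) = (77.3×10³ × 3.5⁴)/(8 × 33.0³ × 3.1)
    = 1.15998e+07 / 891238 = 13.02 → 13 coils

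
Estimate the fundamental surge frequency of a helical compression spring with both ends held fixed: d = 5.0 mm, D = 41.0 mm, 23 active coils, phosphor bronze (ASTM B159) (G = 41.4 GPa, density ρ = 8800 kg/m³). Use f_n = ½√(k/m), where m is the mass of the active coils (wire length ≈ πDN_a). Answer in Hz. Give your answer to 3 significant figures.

k = Gd⁴/(8D³N_a) = (41.4×10³)(5.0⁴)/(8·41.0³·23) = 2.0404 N/mm = 2040.4 N/m
Wire length L = πDN_a = π·41.0·23 = 2962.5 mm
m = ρ·(πd²/4)·L = 8800 × 19.635×10⁻⁶ m² × 2.9625 m = 0.51189 kg
f_n = ½√(k/m) = 0.5·√(2040.4/0.51189) = 0.5·√(3986) = 31.567 Hz

31.6 Hz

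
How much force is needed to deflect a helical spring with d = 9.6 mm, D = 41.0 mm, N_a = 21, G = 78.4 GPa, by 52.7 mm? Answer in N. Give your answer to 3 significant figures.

k = Gd⁴/(8D³N_a) = (78.4×10³)(9.6⁴)/(8·41.0³·21) = 57.51 N/mm
F = k·δ = 57.51 × 52.7 = 3030.8 N

3030 N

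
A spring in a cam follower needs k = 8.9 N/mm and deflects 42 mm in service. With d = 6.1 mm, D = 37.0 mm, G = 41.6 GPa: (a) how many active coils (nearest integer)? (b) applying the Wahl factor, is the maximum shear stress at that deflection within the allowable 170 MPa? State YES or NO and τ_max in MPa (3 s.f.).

N_a = Gd⁴/(8D³k) = (41.6×10³)(6.1⁴)/(8·37.0³·8.9) = 15.97 → N_a = 16
Actual rate k = Gd⁴/(8D³·16) = 8.8838 N/mm
Working load F = kδ = 8.8838·42 = 373.12 N
C = 37.0/6.1 = 6.0656; K_W = (4C−1)/(4C−4)+0.615/C = 1.2495
τ_max = K_W·8FD/(πd³) = 1.2495·154.88 = 193.52 MPa
τ_max > 170 MPa → exceeds allowable

(a) 16 coils; (b) NO, τ_max = 194 MPa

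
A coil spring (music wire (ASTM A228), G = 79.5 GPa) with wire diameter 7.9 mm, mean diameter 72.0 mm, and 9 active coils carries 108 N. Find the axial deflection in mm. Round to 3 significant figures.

9.37 mm

k = Gd⁴/(8D³N_a) = (79.5×10³)(7.9⁴)/(8·72.0³·9) = 11.522 N/mm
δ = F/k = 108 / 11.522 = 9.373 mm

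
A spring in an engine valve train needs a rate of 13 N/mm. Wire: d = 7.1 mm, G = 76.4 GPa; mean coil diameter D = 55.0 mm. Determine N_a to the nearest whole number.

11

N_a = Gd⁴/(8D³k) = (76.4×10³ × 7.1⁴)/(8 × 55.0³ × 13)
    = 1.94145e+08 / 1.7303e+07 = 11.22 → 11 coils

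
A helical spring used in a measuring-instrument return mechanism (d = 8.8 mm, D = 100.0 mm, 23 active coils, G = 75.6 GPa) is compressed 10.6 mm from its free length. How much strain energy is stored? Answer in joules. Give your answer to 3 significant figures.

k = Gd⁴/(8D³N_a) = (75.6×10³)(8.8⁴)/(8·100.0³·23) = 2.464 N/mm
U = ½kδ² = 0.5 × 2.464 × 10.6² = 138.43 N·mm = 0.13843 J

0.138 J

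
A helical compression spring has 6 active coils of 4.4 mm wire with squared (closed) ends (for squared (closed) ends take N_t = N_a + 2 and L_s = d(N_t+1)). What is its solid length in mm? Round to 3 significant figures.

squared (closed) ends: N_t = N_a + 2 = 6 + 2 = 8
L_s = d·(N_t+1) = 4.4 × 9 = 39.6 mm

39.6 mm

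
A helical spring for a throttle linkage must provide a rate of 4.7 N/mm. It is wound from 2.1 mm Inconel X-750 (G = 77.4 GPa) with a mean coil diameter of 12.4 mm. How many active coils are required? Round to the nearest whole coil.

N_a = Gd⁴/(8D³k) = (77.4×10³ × 2.1⁴)/(8 × 12.4³ × 4.7)
    = 1.50528e+06 / 71689.1 = 21 → 21 coils

21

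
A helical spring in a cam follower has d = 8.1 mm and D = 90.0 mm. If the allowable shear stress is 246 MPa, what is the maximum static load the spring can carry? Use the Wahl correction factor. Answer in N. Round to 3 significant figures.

C = D/d = 90.0/8.1 = 11.1111
K_W = (4C−1)/(4C−4) + 0.615/C = 43.444/40.444 + 0.0554 = 1.1295
τ_max = K·8FD/(πd³) → F_max = τ_allow·πd³/(8DK)
F_max = 246·π·8.1³/(8·90.0·1.1295) = 4.1071e+05/813.26 = 505.02 N

505 N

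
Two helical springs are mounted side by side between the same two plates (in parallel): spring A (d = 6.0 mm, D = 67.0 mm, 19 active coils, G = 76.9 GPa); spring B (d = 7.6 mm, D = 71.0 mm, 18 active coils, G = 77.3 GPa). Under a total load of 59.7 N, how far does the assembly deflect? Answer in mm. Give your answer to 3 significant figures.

k_A = Gd⁴/(8D³N_a) = (76.9×10³)(6.0⁴)/(8·67.0³·19) = 2.18 N/mm
k_B = Gd⁴/(8D³N_a) = (77.3×10³)(7.6⁴)/(8·71.0³·18) = 5.0038 N/mm
Parallel: k_eq = 2.18 + 5.0038 = 7.1838 N/mm
δ = F/k_eq = 59.7/7.1838 = 8.3104 mm

8.31 mm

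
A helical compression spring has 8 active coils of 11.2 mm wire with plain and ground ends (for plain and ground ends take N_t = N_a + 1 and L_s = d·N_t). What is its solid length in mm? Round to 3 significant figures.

plain and ground ends: N_t = N_a + 1 = 8 + 1 = 9
L_s = d·N_t = 11.2 × 9 = 100.8 mm

101 mm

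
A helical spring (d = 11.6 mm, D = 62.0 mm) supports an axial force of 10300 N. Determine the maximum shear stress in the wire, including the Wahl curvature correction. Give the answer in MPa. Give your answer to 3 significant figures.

Spring index C = D/d = 62.0/11.6 = 5.3448
K_W = (4C−1)/(4C−4) + 0.615/C = 20.379/17.379 + 0.1151 = 1.2877
τ₀ = 8FD/(πd³) = 8·10300·62.0/(π·11.6³) = 5.1088e+06/4903.7 = 1041.8 MPa
τ_max = K·τ₀ = 1.2877 × 1041.8 = 1341.5 MPa

1340 MPa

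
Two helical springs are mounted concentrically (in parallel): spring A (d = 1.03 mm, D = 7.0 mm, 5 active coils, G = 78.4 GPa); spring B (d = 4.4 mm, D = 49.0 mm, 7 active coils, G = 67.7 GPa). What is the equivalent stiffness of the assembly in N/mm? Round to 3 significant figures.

10.3 N/mm

k_A = Gd⁴/(8D³N_a) = (78.4×10³)(1.03⁴)/(8·7.0³·5) = 6.4315 N/mm
k_B = Gd⁴/(8D³N_a) = (67.7×10³)(4.4⁴)/(8·49.0³·7) = 3.8514 N/mm
Parallel: k_eq = 6.4315 + 3.8514 = 10.283 N/mm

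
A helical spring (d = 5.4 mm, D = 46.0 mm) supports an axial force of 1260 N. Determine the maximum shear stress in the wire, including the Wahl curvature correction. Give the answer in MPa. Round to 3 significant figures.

1100 MPa

Spring index C = D/d = 46.0/5.4 = 8.5185
K_W = (4C−1)/(4C−4) + 0.615/C = 33.074/30.074 + 0.0722 = 1.1719
τ₀ = 8FD/(πd³) = 8·1260·46.0/(π·5.4³) = 463680/494.69 = 937.32 MPa
τ_max = K·τ₀ = 1.1719 × 937.32 = 1098.5 MPa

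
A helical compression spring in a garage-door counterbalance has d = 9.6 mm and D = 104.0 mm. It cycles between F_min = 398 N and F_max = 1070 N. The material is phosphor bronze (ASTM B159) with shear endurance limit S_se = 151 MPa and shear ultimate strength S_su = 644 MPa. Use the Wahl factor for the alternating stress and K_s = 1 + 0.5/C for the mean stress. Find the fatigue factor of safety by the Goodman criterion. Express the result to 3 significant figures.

C = D/d = 104.0/9.6 = 10.8333; K_W = (4C−1)/(4C−4)+0.615/C = 1.1330; K_s = 1+0.5/C = 1.0462
F_a = (F_max−F_min)/2 = 336 N; F_m = (F_max+F_min)/2 = 734 N
τ_a = K_W·8F_aD/(πd³) = 1.1330 × 100.58 = 113.96 MPa
τ_m = K_s·8F_mD/(πd³) = 1.0462 × 219.71 = 229.85 MPa
Goodman: 1/n_f = τ_a/S_se + τ_m/S_su = 113.96/151 + 229.85/644 = 0.75469 + 0.35692 = 1.1116
n_f = 1/1.1116 = 0.8996

0.900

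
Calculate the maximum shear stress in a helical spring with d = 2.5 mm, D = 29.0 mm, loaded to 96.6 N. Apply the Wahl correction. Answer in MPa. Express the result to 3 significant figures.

Spring index C = D/d = 29.0/2.5 = 11.6000
K_W = (4C−1)/(4C−4) + 0.615/C = 45.400/42.400 + 0.0530 = 1.1238
τ₀ = 8FD/(πd³) = 8·96.6·29.0/(π·2.5³) = 22411.2/49.087 = 456.56 MPa
τ_max = K·τ₀ = 1.1238 × 456.56 = 513.07 MPa

513 MPa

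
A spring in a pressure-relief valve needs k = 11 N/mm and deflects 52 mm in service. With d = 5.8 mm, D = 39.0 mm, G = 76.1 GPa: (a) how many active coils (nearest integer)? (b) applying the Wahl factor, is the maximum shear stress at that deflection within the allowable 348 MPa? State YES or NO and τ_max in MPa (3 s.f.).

N_a = Gd⁴/(8D³k) = (76.1×10³)(5.8⁴)/(8·39.0³·11) = 16.5 → N_a = 16
Actual rate k = Gd⁴/(8D³·16) = 11.342 N/mm
Working load F = kδ = 11.342·52 = 589.79 N
C = 39.0/5.8 = 6.7241; K_W = (4C−1)/(4C−4)+0.615/C = 1.2225
τ_max = K_W·8FD/(πd³) = 1.2225·300.2 = 367 MPa
τ_max > 348 MPa → exceeds allowable

(a) 16 coils; (b) NO, τ_max = 367 MPa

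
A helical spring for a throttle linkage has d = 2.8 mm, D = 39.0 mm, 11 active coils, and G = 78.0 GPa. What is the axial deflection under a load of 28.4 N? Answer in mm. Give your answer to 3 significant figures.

k = Gd⁴/(8D³N_a) = (78.0×10³)(2.8⁴)/(8·39.0³·11) = 0.91844 N/mm
δ = F/k = 28.4 / 0.91844 = 30.922 mm

30.9 mm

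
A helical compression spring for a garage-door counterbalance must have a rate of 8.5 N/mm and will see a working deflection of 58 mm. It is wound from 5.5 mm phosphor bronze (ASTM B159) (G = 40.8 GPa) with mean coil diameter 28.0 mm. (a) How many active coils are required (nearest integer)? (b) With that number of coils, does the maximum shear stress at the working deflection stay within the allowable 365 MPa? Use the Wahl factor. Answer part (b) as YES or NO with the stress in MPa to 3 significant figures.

(a) 25 coils; (b) YES, τ_max = 276 MPa

N_a = Gd⁴/(8D³k) = (40.8×10³)(5.5⁴)/(8·28.0³·8.5) = 25.01 → N_a = 25
Actual rate k = Gd⁴/(8D³·25) = 8.5037 N/mm
Working load F = kδ = 8.5037·58 = 493.21 N
C = 28.0/5.5 = 5.0909; K_W = (4C−1)/(4C−4)+0.615/C = 1.3041
τ_max = K_W·8FD/(πd³) = 1.3041·211.37 = 275.66 MPa
τ_max ≤ 365 MPa → acceptable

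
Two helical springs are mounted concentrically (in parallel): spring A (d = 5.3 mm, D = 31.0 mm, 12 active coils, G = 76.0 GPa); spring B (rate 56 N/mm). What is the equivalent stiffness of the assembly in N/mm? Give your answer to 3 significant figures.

77.0 N/mm

k_A = Gd⁴/(8D³N_a) = (76.0×10³)(5.3⁴)/(8·31.0³·12) = 20.968 N/mm
Parallel: k_eq = 20.968 + 56 = 76.968 N/mm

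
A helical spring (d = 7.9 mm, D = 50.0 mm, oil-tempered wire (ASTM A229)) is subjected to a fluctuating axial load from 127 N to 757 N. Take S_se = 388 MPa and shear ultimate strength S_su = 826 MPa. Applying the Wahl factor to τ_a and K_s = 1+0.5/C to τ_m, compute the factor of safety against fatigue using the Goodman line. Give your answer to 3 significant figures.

2.45

C = D/d = 50.0/7.9 = 6.3291; K_W = (4C−1)/(4C−4)+0.615/C = 1.2379; K_s = 1+0.5/C = 1.0790
F_a = (F_max−F_min)/2 = 315 N; F_m = (F_max+F_min)/2 = 442 N
τ_a = K_W·8F_aD/(πd³) = 1.2379 × 81.347 = 100.7 MPa
τ_m = K_s·8F_mD/(πd³) = 1.0790 × 114.14 = 123.16 MPa
Goodman: 1/n_f = τ_a/S_se + τ_m/S_su = 100.7/388 + 123.16/826 = 0.25953 + 0.14911 = 0.40864
n_f = 1/0.40864 = 2.447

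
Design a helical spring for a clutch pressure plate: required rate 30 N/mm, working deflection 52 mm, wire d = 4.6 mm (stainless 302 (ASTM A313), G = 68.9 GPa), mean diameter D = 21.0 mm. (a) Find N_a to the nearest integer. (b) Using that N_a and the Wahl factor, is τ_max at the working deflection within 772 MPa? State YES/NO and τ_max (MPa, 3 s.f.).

(a) 14 coils; (b) NO, τ_max = 1140 MPa

N_a = Gd⁴/(8D³k) = (68.9×10³)(4.6⁴)/(8·21.0³·30) = 13.88 → N_a = 14
Actual rate k = Gd⁴/(8D³·14) = 29.742 N/mm
Working load F = kδ = 29.742·52 = 1546.6 N
C = 21.0/4.6 = 4.5652; K_W = (4C−1)/(4C−4)+0.615/C = 1.3451
τ_max = K_W·8FD/(πd³) = 1.3451·849.7 = 1142.9 MPa
τ_max > 772 MPa → exceeds allowable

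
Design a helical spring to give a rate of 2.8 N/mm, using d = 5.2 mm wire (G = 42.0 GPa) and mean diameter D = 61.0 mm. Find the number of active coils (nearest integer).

6

N_a = Gd⁴/(8D³k) = (42.0×10³ × 5.2⁴)/(8 × 61.0³ × 2.8)
    = 3.07088e+07 / 5.08437e+06 = 6.04 → 6 coils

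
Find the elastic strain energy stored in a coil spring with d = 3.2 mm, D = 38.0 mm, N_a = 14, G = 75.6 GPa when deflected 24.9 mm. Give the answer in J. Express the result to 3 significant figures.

k = Gd⁴/(8D³N_a) = (75.6×10³)(3.2⁴)/(8·38.0³·14) = 1.2899 N/mm
U = ½kδ² = 0.5 × 1.2899 × 24.9² = 399.87 N·mm = 0.39987 J

0.400 J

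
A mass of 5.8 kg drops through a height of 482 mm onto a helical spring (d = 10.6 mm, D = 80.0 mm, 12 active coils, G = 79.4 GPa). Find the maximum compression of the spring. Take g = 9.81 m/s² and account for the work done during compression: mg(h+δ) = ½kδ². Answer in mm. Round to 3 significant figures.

k = Gd⁴/(8D³N_a) = (79.4×10³)(10.6⁴)/(8·80.0³·12) = 20.394 N/mm
W = mg = 5.8 × 9.81 = 56.898 N
½kδ² − Wδ − Wh = 0 → δ = (W + √(W² + 2kWh))/k
δ = (56.898 + √(3237.4 + 1.11861e+06))/20.394 = (56.898 + 1059.2)/20.394 = 54.725 mm

54.7 mm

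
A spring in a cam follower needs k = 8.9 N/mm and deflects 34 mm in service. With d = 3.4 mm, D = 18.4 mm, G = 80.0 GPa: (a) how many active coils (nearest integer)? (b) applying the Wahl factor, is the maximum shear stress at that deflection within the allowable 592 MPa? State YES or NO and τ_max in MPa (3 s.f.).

N_a = Gd⁴/(8D³k) = (80.0×10³)(3.4⁴)/(8·18.4³·8.9) = 24.1 → N_a = 24
Actual rate k = Gd⁴/(8D³·24) = 8.9382 N/mm
Working load F = kδ = 8.9382·34 = 303.9 N
C = 18.4/3.4 = 5.4118; K_W = (4C−1)/(4C−4)+0.615/C = 1.2836
τ_max = K_W·8FD/(πd³) = 1.2836·362.29 = 465.04 MPa
τ_max ≤ 592 MPa → acceptable

(a) 24 coils; (b) YES, τ_max = 465 MPa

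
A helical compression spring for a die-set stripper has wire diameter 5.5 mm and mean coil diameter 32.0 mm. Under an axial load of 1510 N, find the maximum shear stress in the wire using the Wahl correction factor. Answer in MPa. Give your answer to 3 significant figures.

Spring index C = D/d = 32.0/5.5 = 5.8182
K_W = (4C−1)/(4C−4) + 0.615/C = 22.273/19.273 + 0.1057 = 1.2614
τ₀ = 8FD/(πd³) = 8·1510·32.0/(π·5.5³) = 386560/522.68 = 739.57 MPa
τ_max = K·τ₀ = 1.2614 × 739.57 = 932.87 MPa

933 MPa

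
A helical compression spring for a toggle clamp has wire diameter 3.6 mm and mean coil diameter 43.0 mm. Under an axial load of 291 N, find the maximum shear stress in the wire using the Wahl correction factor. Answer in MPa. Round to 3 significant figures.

Spring index C = D/d = 43.0/3.6 = 11.9444
K_W = (4C−1)/(4C−4) + 0.615/C = 46.778/43.778 + 0.0515 = 1.1200
τ₀ = 8FD/(πd³) = 8·291·43.0/(π·3.6³) = 100104/146.57 = 682.96 MPa
τ_max = K·τ₀ = 1.1200 × 682.96 = 764.92 MPa

765 MPa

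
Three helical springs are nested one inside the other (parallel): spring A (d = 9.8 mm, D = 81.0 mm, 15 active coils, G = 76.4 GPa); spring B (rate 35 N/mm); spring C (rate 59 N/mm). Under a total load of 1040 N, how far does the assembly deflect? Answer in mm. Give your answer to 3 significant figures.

9.90 mm

k_A = Gd⁴/(8D³N_a) = (76.4×10³)(9.8⁴)/(8·81.0³·15) = 11.05 N/mm
Parallel: k_eq = 11.05 + 35 + 59 = 105.05 N/mm
δ = F/k_eq = 1040/105.05 = 9.9 mm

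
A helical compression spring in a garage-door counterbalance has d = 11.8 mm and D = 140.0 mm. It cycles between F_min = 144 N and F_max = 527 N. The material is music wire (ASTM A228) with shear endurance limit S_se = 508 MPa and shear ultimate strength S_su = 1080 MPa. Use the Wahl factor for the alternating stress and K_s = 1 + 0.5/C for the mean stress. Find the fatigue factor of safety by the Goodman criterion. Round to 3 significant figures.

C = D/d = 140.0/11.8 = 11.8644; K_W = (4C−1)/(4C−4)+0.615/C = 1.1209; K_s = 1+0.5/C = 1.0421
F_a = (F_max−F_min)/2 = 191.5 N; F_m = (F_max+F_min)/2 = 335.5 N
τ_a = K_W·8F_aD/(πd³) = 1.1209 × 41.552 = 46.574 MPa
τ_m = K_s·8F_mD/(πd³) = 1.0421 × 72.797 = 75.865 MPa
Goodman: 1/n_f = τ_a/S_se + τ_m/S_su = 46.574/508 + 75.865/1080 = 0.09168 + 0.07025 = 0.16193
n_f = 1/0.16193 = 6.176

6.18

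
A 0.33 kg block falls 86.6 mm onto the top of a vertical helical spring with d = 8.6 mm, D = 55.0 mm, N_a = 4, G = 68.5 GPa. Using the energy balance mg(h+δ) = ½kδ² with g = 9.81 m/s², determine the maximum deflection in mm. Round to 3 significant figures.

2.87 mm

k = Gd⁴/(8D³N_a) = (68.5×10³)(8.6⁴)/(8·55.0³·4) = 70.38 N/mm
W = mg = 0.33 × 9.81 = 3.2373 N
½kδ² − Wδ − Wh = 0 → δ = (W + √(W² + 2kWh))/k
δ = (3.2373 + √(10.48 + 39461.8))/70.38 = (3.2373 + 198.68)/70.38 = 2.8689 mm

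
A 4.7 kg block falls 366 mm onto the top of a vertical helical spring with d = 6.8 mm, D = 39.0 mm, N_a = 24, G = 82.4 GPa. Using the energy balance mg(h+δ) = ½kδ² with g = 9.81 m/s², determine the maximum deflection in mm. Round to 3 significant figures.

k = Gd⁴/(8D³N_a) = (82.4×10³)(6.8⁴)/(8·39.0³·24) = 15.469 N/mm
W = mg = 4.7 × 9.81 = 46.107 N
½kδ² − Wδ − Wh = 0 → δ = (W + √(W² + 2kWh))/k
δ = (46.107 + √(2125.9 + 522090))/15.469 = (46.107 + 724.03)/15.469 = 49.785 mm

49.8 mm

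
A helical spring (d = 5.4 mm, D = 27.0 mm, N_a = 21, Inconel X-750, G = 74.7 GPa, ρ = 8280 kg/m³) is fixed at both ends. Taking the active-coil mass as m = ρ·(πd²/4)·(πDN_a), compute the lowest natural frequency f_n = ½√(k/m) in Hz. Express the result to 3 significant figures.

119 Hz

k = Gd⁴/(8D³N_a) = (74.7×10³)(5.4⁴)/(8·27.0³·21) = 19.209 N/mm = 19209 N/m
Wire length L = πDN_a = π·27.0·21 = 1781.3 mm
m = ρ·(πd²/4)·L = 8280 × 22.902×10⁻⁶ m² × 1.7813 m = 0.33779 kg
f_n = ½√(k/m) = 0.5·√(19209/0.33779) = 0.5·√(56866) = 119.23 Hz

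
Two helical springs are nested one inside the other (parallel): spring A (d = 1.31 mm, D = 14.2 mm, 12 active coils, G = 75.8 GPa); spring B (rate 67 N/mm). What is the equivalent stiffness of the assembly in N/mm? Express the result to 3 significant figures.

67.8 N/mm

k_A = Gd⁴/(8D³N_a) = (75.8×10³)(1.31⁴)/(8·14.2³·12) = 0.81212 N/mm
Parallel: k_eq = 0.81212 + 67 = 67.812 N/mm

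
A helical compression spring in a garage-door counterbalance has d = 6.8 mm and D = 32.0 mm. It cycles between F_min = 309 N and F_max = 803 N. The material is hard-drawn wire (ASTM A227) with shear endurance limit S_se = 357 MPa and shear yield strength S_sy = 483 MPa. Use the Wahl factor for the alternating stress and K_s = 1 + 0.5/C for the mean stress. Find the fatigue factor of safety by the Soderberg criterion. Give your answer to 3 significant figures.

1.76

C = D/d = 32.0/6.8 = 4.7059; K_W = (4C−1)/(4C−4)+0.615/C = 1.3331; K_s = 1+0.5/C = 1.1062
F_a = (F_max−F_min)/2 = 247 N; F_m = (F_max+F_min)/2 = 556 N
τ_a = K_W·8F_aD/(πd³) = 1.3331 × 64.012 = 85.332 MPa
τ_m = K_s·8F_mD/(πd³) = 1.1062 × 144.09 = 159.4 MPa
Soderberg: 1/n_f = τ_a/S_se + τ_m/S_sy = 85.332/357 + 159.4/483 = 0.23903 + 0.33002 = 0.56905
n_f = 1/0.56905 = 1.757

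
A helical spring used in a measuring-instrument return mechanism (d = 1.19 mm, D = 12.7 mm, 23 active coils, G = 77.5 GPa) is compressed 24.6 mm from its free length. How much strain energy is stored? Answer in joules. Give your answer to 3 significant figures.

k = Gd⁴/(8D³N_a) = (77.5×10³)(1.19⁴)/(8·12.7³·23) = 0.41234 N/mm
U = ½kδ² = 0.5 × 0.41234 × 24.6² = 124.77 N·mm = 0.12477 J

0.125 J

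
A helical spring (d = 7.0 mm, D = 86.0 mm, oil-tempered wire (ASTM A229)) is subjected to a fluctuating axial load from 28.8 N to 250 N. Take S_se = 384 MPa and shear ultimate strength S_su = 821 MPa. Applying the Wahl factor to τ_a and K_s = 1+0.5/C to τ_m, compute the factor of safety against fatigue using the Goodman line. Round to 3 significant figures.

C = D/d = 86.0/7.0 = 12.2857; K_W = (4C−1)/(4C−4)+0.615/C = 1.1165; K_s = 1+0.5/C = 1.0407
F_a = (F_max−F_min)/2 = 110.6 N; F_m = (F_max+F_min)/2 = 139.4 N
τ_a = K_W·8F_aD/(πd³) = 1.1165 × 70.615 = 78.843 MPa
τ_m = K_s·8F_mD/(πd³) = 1.0407 × 89.004 = 92.626 MPa
Goodman: 1/n_f = τ_a/S_se + τ_m/S_su = 78.843/384 + 92.626/821 = 0.20532 + 0.11282 = 0.31814
n_f = 1/0.31814 = 3.143

3.14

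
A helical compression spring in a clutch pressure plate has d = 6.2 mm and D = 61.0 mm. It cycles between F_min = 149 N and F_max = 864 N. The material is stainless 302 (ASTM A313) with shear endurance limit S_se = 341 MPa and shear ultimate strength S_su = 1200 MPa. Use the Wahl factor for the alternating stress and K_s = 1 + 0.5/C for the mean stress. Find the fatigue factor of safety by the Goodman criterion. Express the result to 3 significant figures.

0.932

C = D/d = 61.0/6.2 = 9.8387; K_W = (4C−1)/(4C−4)+0.615/C = 1.1474; K_s = 1+0.5/C = 1.0508
F_a = (F_max−F_min)/2 = 357.5 N; F_m = (F_max+F_min)/2 = 506.5 N
τ_a = K_W·8F_aD/(πd³) = 1.1474 × 233.01 = 267.34 MPa
τ_m = K_s·8F_mD/(πd³) = 1.0508 × 330.12 = 346.9 MPa
Goodman: 1/n_f = τ_a/S_se + τ_m/S_su = 267.34/341 + 346.9/1200 = 0.78400 + 0.28908 = 1.0731
n_f = 1/1.0731 = 0.9319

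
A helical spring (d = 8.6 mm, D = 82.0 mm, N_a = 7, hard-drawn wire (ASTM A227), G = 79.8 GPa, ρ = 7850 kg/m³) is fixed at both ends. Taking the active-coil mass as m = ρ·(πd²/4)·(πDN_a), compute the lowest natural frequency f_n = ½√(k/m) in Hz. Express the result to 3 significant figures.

65.6 Hz

k = Gd⁴/(8D³N_a) = (79.8×10³)(8.6⁴)/(8·82.0³·7) = 14.137 N/mm = 14137 N/m
Wire length L = πDN_a = π·82.0·7 = 1803.3 mm
m = ρ·(πd²/4)·L = 7850 × 58.088×10⁻⁶ m² × 1.8033 m = 0.82228 kg
f_n = ½√(k/m) = 0.5·√(14137/0.82228) = 0.5·√(17193) = 65.561 Hz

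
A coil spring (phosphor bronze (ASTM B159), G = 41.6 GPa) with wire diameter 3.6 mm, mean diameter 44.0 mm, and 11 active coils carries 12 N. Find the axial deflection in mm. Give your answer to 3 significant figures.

k = Gd⁴/(8D³N_a) = (41.6×10³)(3.6⁴)/(8·44.0³·11) = 0.9321 N/mm
δ = F/k = 12 / 0.9321 = 12.874 mm

12.9 mm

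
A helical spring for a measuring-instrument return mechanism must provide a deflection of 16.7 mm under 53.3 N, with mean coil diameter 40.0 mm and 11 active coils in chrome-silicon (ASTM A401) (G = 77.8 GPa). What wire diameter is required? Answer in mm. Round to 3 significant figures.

Required rate k = F/δ = 53.3/16.7 = 3.1916 N/mm
d = (8D³N_a·k / G)^(1/4) = (8·40.0³·11·3.1916 / (77.8×10³))^0.25
  = (231.04)^0.25 = 3.8987 mm

3.90 mm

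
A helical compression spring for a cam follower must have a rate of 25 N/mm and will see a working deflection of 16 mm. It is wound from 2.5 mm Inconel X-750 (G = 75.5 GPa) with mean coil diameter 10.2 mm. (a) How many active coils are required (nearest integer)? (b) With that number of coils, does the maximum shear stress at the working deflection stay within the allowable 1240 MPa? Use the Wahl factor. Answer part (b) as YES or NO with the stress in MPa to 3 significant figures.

N_a = Gd⁴/(8D³k) = (75.5×10³)(2.5⁴)/(8·10.2³·25) = 13.9 → N_a = 14
Actual rate k = Gd⁴/(8D³·14) = 24.814 N/mm
Working load F = kδ = 24.814·16 = 397.02 N
C = 10.2/2.5 = 4.0800; K_W = (4C−1)/(4C−4)+0.615/C = 1.3942
τ_max = K_W·8FD/(πd³) = 1.3942·659.98 = 920.17 MPa
τ_max ≤ 1240 MPa → acceptable

(a) 14 coils; (b) YES, τ_max = 920 MPa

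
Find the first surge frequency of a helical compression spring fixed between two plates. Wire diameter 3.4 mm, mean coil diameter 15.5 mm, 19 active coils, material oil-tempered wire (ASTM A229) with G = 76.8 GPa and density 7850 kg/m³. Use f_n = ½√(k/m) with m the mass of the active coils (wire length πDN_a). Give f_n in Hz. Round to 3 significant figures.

k = Gd⁴/(8D³N_a) = (76.8×10³)(3.4⁴)/(8·15.5³·19) = 18.132 N/mm = 18132 N/m
Wire length L = πDN_a = π·15.5·19 = 925.2 mm
m = ρ·(πd²/4)·L = 7850 × 9.0792×10⁻⁶ m² × 0.9252 m = 0.065941 kg
f_n = ½√(k/m) = 0.5·√(18132/0.065941) = 0.5·√(2.7497e+05) = 262.19 Hz

262 Hz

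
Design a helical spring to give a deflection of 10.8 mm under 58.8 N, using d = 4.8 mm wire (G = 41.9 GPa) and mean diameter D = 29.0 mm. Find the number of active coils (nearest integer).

21

Required rate k = F/δ = 58.8/10.8 = 5.4444 N/mm
N_a = Gd⁴/(8D³k) = (41.9×10³ × 4.8⁴)/(8 × 29.0³ × 5.4444)
    = 2.22423e+07 / 1.06228e+06 = 20.94 → 21 coils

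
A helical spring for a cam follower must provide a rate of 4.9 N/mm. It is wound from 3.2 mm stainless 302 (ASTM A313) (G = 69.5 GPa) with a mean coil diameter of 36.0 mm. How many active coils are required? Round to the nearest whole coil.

4

N_a = Gd⁴/(8D³k) = (69.5×10³ × 3.2⁴)/(8 × 36.0³ × 4.9)
    = 7.2876e+06 / 1.82892e+06 = 3.985 → 4 coils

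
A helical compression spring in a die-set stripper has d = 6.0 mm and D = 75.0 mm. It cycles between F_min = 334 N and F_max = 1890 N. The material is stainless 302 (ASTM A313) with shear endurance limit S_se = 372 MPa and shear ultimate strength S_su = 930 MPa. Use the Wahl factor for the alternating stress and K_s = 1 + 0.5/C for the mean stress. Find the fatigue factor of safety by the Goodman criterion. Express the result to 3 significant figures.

0.316

C = D/d = 75.0/6.0 = 12.5000; K_W = (4C−1)/(4C−4)+0.615/C = 1.1144; K_s = 1+0.5/C = 1.0400
F_a = (F_max−F_min)/2 = 778 N; F_m = (F_max+F_min)/2 = 1112 N
τ_a = K_W·8F_aD/(πd³) = 1.1144 × 687.9 = 766.61 MPa
τ_m = K_s·8F_mD/(πd³) = 1.0400 × 983.22 = 1022.6 MPa
Goodman: 1/n_f = τ_a/S_se + τ_m/S_su = 766.61/372 + 1022.6/930 = 2.06078 + 1.09952 = 3.1603
n_f = 1/3.1603 = 0.3164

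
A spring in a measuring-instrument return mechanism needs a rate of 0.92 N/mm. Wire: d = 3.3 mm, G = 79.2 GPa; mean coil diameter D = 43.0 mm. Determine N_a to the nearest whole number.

N_a = Gd⁴/(8D³k) = (79.2×10³ × 3.3⁴)/(8 × 43.0³ × 0.92)
    = 9.39249e+06 / 585172 = 16.05 → 16 coils

16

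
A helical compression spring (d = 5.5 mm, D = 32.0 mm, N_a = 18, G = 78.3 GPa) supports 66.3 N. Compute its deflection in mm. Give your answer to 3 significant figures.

k = Gd⁴/(8D³N_a) = (78.3×10³)(5.5⁴)/(8·32.0³·18) = 15.184 N/mm
δ = F/k = 66.3 / 15.184 = 4.3663 mm

4.37 mm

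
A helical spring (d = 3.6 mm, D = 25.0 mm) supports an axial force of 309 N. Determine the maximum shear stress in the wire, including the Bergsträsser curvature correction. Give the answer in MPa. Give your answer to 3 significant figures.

507 MPa

Spring index C = D/d = 25.0/3.6 = 6.9444
K_B = (4C+2)/(4C−3) = 29.778/24.778 = 1.2018
τ₀ = 8FD/(πd³) = 8·309·25.0/(π·3.6³) = 61800/146.57 = 421.63 MPa
τ_max = K·τ₀ = 1.2018 × 421.63 = 506.71 MPa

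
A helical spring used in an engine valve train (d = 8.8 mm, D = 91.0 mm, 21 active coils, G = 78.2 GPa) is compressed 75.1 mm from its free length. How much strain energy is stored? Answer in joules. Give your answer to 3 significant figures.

k = Gd⁴/(8D³N_a) = (78.2×10³)(8.8⁴)/(8·91.0³·21) = 3.7043 N/mm
U = ½kδ² = 0.5 × 3.7043 × 75.1² = 10446 N·mm = 10.446 J

10.4 J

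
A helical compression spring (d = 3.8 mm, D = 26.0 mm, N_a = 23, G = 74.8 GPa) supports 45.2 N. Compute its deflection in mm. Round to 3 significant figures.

k = Gd⁴/(8D³N_a) = (74.8×10³)(3.8⁴)/(8·26.0³·23) = 4.8228 N/mm
δ = F/k = 45.2 / 4.8228 = 9.3722 mm

9.37 mm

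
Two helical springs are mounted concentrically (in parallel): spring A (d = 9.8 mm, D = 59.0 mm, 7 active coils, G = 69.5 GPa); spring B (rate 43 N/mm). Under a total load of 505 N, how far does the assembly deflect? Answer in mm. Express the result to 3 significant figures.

k_A = Gd⁴/(8D³N_a) = (69.5×10³)(9.8⁴)/(8·59.0³·7) = 55.737 N/mm
Parallel: k_eq = 55.737 + 43 = 98.737 N/mm
δ = F/k_eq = 505/98.737 = 5.1146 mm

5.11 mm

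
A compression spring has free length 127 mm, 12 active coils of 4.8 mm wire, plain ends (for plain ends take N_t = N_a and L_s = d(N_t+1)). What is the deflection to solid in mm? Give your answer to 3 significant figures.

N_t = 12; L_s = 4.8·13 = 62.4 mm
δ_solid = L₀ − L_s = 127 − 62.4 = 64.6 mm

64.6 mm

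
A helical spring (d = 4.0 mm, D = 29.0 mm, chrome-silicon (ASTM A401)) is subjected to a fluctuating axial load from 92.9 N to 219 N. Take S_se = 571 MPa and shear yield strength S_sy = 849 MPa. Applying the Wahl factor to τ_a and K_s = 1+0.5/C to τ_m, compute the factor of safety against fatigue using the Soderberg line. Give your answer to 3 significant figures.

2.63

C = D/d = 29.0/4.0 = 7.2500; K_W = (4C−1)/(4C−4)+0.615/C = 1.2048; K_s = 1+0.5/C = 1.0690
F_a = (F_max−F_min)/2 = 63.05 N; F_m = (F_max+F_min)/2 = 155.95 N
τ_a = K_W·8F_aD/(πd³) = 1.2048 × 72.752 = 87.653 MPa
τ_m = K_s·8F_mD/(πd³) = 1.0690 × 179.95 = 192.36 MPa
Soderberg: 1/n_f = τ_a/S_se + τ_m/S_sy = 87.653/571 + 192.36/849 = 0.15351 + 0.22657 = 0.38008
n_f = 1/0.38008 = 2.631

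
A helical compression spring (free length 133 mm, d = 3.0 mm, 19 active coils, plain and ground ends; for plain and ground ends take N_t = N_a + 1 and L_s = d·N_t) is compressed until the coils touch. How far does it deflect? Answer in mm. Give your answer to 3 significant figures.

73.0 mm

N_t = 20; L_s = 3.0·20 = 60 mm
δ_solid = L₀ − L_s = 133 − 60 = 73 mm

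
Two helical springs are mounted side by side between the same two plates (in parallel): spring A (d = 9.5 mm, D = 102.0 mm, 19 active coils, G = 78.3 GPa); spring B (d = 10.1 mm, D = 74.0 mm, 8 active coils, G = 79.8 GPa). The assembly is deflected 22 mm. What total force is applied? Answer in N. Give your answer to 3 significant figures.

k_A = Gd⁴/(8D³N_a) = (78.3×10³)(9.5⁴)/(8·102.0³·19) = 3.9538 N/mm
k_B = Gd⁴/(8D³N_a) = (79.8×10³)(10.1⁴)/(8·74.0³·8) = 32.019 N/mm
Parallel: k_eq = 3.9538 + 32.019 = 35.973 N/mm
F = k_eq·δ = 35.973·22 = 791.41 N

791 N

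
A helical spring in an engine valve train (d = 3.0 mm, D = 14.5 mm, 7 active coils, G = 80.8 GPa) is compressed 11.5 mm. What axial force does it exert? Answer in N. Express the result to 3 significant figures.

k = Gd⁴/(8D³N_a) = (80.8×10³)(3.0⁴)/(8·14.5³·7) = 38.336 N/mm
F = k·δ = 38.336 × 11.5 = 440.86 N

441 N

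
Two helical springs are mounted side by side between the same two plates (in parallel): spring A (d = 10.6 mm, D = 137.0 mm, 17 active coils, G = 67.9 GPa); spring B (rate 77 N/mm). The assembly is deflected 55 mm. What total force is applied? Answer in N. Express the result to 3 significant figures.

k_A = Gd⁴/(8D³N_a) = (67.9×10³)(10.6⁴)/(8·137.0³·17) = 2.4513 N/mm
Parallel: k_eq = 2.4513 + 77 = 79.451 N/mm
F = k_eq·δ = 79.451·55 = 4369.8 N

4370 N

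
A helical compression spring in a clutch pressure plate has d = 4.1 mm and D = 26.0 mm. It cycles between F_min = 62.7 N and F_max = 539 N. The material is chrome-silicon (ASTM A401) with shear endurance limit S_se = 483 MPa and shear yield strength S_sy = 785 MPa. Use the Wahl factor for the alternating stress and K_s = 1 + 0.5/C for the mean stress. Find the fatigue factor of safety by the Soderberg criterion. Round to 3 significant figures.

C = D/d = 26.0/4.1 = 6.3415; K_W = (4C−1)/(4C−4)+0.615/C = 1.2374; K_s = 1+0.5/C = 1.0788
F_a = (F_max−F_min)/2 = 238.15 N; F_m = (F_max+F_min)/2 = 300.85 N
τ_a = K_W·8F_aD/(πd³) = 1.2374 × 228.78 = 283.09 MPa
τ_m = K_s·8F_mD/(πd³) = 1.0788 × 289.01 = 311.8 MPa
Soderberg: 1/n_f = τ_a/S_se + τ_m/S_sy = 283.09/483 + 311.8/785 = 0.58610 + 0.39719 = 0.98329
n_f = 1/0.98329 = 1.017

1.02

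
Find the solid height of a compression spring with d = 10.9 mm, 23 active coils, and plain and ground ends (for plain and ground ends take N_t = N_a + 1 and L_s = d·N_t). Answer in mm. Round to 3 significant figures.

plain and ground ends: N_t = N_a + 1 = 23 + 1 = 24
L_s = d·N_t = 10.9 × 24 = 261.6 mm

262 mm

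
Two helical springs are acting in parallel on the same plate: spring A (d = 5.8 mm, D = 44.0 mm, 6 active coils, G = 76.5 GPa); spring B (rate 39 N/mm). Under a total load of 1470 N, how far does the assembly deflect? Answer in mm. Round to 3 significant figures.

k_A = Gd⁴/(8D³N_a) = (76.5×10³)(5.8⁴)/(8·44.0³·6) = 21.173 N/mm
Parallel: k_eq = 21.173 + 39 = 60.173 N/mm
δ = F/k_eq = 1470/60.173 = 24.43 mm

24.4 mm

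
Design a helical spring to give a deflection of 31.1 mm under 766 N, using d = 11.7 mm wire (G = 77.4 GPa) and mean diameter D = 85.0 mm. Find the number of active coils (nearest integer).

12

Required rate k = F/δ = 766/31.1 = 24.63 N/mm
N_a = Gd⁴/(8D³k) = (77.4×10³ × 11.7⁴)/(8 × 85.0³ × 24.63)
    = 1.45039e+09 / 1.21008e+08 = 11.99 → 12 coils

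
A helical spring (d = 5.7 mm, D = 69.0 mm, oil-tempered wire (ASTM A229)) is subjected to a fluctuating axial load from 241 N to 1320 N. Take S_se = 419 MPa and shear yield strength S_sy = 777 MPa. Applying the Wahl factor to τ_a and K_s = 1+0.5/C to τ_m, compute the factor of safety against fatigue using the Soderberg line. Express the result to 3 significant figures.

0.424

C = D/d = 69.0/5.7 = 12.1053; K_W = (4C−1)/(4C−4)+0.615/C = 1.1183; K_s = 1+0.5/C = 1.0413
F_a = (F_max−F_min)/2 = 539.5 N; F_m = (F_max+F_min)/2 = 780.5 N
τ_a = K_W·8F_aD/(πd³) = 1.1183 × 511.87 = 572.44 MPa
τ_m = K_s·8F_mD/(πd³) = 1.0413 × 740.52 = 771.11 MPa
Soderberg: 1/n_f = τ_a/S_se + τ_m/S_sy = 572.44/419 + 771.11/777 = 1.36621 + 0.99242 = 2.3586
n_f = 1/2.3586 = 0.424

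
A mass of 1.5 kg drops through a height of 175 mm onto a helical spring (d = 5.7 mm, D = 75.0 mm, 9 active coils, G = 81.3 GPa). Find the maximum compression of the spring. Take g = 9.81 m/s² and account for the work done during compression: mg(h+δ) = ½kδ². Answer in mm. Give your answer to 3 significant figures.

k = Gd⁴/(8D³N_a) = (81.3×10³)(5.7⁴)/(8·75.0³·9) = 2.8254 N/mm
W = mg = 1.5 × 9.81 = 14.715 N
½kδ² − Wδ − Wh = 0 → δ = (W + √(W² + 2kWh))/k
δ = (14.715 + √(216.53 + 14551.3))/2.8254 = (14.715 + 121.52)/2.8254 = 48.22 mm

48.2 mm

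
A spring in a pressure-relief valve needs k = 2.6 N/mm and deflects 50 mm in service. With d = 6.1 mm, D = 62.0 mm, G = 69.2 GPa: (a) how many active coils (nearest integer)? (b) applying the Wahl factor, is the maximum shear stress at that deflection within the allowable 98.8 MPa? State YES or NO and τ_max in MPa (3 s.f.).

(a) 19 coils; (b) NO, τ_max = 105 MPa

N_a = Gd⁴/(8D³k) = (69.2×10³)(6.1⁴)/(8·62.0³·2.6) = 19.33 → N_a = 19
Actual rate k = Gd⁴/(8D³·19) = 2.6449 N/mm
Working load F = kδ = 2.6449·50 = 132.24 N
C = 62.0/6.1 = 10.1639; K_W = (4C−1)/(4C−4)+0.615/C = 1.1424
τ_max = K_W·8FD/(πd³) = 1.1424·91.985 = 105.08 MPa
τ_max > 98.8 MPa → exceeds allowable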